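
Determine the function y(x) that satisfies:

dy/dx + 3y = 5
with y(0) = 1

General solution: y = 5/3 + Ce^(-3x)
Applying y(0) = 1: C = 1 - 5/3 = -2/3
Particular solution: y = 5/3 - (2/3)e^(-3x)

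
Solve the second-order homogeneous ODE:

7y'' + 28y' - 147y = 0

Characteristic equation: 7r² + 28r - 147 = 0
Divide by 7: r² + 4r - 21 = 0
Roots: r = 3, -7 (distinct real)
General solution: y = C₁e^(3x) + C₂e^(-7x)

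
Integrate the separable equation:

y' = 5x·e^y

Separating variables and integrating:
-e^(-y) = 5x²/2 + C

General solution: y = -ln(C - 5x²/2)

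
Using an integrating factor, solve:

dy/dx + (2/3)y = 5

Using integrating factor method:

General solution: y = 15/2 + Ce^(-2x/3)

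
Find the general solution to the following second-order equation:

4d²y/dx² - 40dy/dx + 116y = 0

Characteristic equation: 4r² - 40r + 116 = 0
Divide by 4: r² - 10r + 29 = 0
Roots: r = 5 ± 2i (complex conjugates)
General solution: y = e^(5x)(C₁cos(2x) + C₂sin(2x))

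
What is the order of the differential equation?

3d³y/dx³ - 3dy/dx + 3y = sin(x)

The order is 3 (highest derivative is of order 3).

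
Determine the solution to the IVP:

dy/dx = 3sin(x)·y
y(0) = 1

General solution: y = Ce^(-3cos(x))
Applying IC y(0) = 1:
Particular solution: y = e^(3(1-cos(x)))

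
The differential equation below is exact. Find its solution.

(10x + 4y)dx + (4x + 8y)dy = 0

Verify exactness: ∂M/∂y = ∂N/∂x ✓
Find F(x,y) such that ∂F/∂x = M, ∂F/∂y = N
Solution: 5x² + 4xy + 4y² = C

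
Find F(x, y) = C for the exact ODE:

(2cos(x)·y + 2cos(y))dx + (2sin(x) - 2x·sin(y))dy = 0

Verify exactness: ∂M/∂y = ∂N/∂x ✓
Find F(x,y) such that ∂F/∂x = M, ∂F/∂y = N
Solution: 2sin(x)·y + 2x·cos(y) = C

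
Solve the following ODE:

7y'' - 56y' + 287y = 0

Characteristic equation: 7r² - 56r + 287 = 0
Divide by 7: r² - 8r + 41 = 0
Roots: r = 4 ± 5i (complex conjugates)
General solution: y = e^(4x)(C₁cos(5x) + C₂sin(5x))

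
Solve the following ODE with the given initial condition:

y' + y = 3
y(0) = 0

General solution: y = 3 + Ce^(-x)
Applying y(0) = 0: C = 0 - 3 = -3
Particular solution: y = 3 - 3e^(-x)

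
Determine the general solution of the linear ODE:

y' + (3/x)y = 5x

Using integrating factor method:

General solution: y = x^2 + Cx^(-3)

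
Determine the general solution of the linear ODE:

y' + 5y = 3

Using integrating factor method:

General solution: y = 3/5 + Ce^(-5x)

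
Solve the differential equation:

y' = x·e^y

Separating variables and integrating:
-e^(-y) = x²/2 + C

General solution: y = -ln(C - x²/2)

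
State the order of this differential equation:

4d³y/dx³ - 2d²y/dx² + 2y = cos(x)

The order is 3 (highest derivative is of order 3).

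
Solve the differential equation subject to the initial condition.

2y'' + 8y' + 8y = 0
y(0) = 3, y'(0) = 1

General solution: y = (C₁ + C₂x)e^(-2x)
Repeated root r = -2
Applying ICs: C₁ = 3, C₂ = 7
Particular solution: y = (3 + 7x)e^(-2x)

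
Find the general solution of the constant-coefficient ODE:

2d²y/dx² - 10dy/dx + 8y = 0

Characteristic equation: 2r² - 10r + 8 = 0
Divide by 2: r² - 5r + 4 = 0
Roots: r = 4, 1 (distinct real)
General solution: y = C₁e^(4x) + C₂e^x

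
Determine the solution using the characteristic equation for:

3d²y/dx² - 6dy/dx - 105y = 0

Characteristic equation: 3r² - 6r - 105 = 0
Divide by 3: r² - 2r - 35 = 0
Roots: r = 7, -5 (distinct real)
General solution: y = C₁e^(7x) + C₂e^(-5x)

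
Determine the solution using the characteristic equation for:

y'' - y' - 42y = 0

Characteristic equation: r² - r - 42 = 0
Roots: r = 7, -6 (distinct real)
General solution: y = C₁e^(7x) + C₂e^(-6x)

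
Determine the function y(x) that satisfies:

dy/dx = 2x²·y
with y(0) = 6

General solution: y = Ce^(2x³/3)
Applying IC y(0) = 6:
Particular solution: y = 6e^(2x³/3)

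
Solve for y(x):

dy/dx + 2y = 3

Using integrating factor method:

General solution: y = 3/2 + Ce^(-2x)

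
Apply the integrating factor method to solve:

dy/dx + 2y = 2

Using integrating factor method:

General solution: y = 1 + Ce^(-2x)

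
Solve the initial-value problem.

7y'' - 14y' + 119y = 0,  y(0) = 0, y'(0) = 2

General solution: y = e^x(C₁cos(4x) + C₂sin(4x))
Complex roots r = 1 ± 4i
Applying ICs: C₁ = 0, C₂ = 1/2
Particular solution: y = e^x((1/2)sin(4x))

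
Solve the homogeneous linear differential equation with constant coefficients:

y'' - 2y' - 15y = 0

Characteristic equation: r² - 2r - 15 = 0
Roots: r = 5, -3 (distinct real)
General solution: y = C₁e^(5x) + C₂e^(-3x)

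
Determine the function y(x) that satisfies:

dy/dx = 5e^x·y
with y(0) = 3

General solution: y = Ce^(5e^x)
Applying IC y(0) = 3:
Particular solution: y = 3e^(5(e^x - 1))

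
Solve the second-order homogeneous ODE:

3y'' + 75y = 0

Characteristic equation: 3r² + 75 = 0
Divide by 3: r² + 25 = 0
Roots: r = ±5i (complex conjugates)
General solution: y = C₁cos(5x) + C₂sin(5x)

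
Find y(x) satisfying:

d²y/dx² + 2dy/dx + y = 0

Characteristic equation: r² + 2r + 1 = 0
Factored: (r + 1)² = 0
Repeated root: r = -1
General solution: y = (C₁ + C₂x)e^(-x)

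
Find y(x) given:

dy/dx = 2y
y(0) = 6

General solution: y = Ce^(2x)
Applying IC y(0) = 6:
Particular solution: y = 6e^(2x)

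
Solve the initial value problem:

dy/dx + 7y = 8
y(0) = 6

General solution: y = 8/7 + Ce^(-7x)
Applying y(0) = 6: C = 6 - 8/7 = 34/7
Particular solution: y = 8/7 + (34/7)e^(-7x)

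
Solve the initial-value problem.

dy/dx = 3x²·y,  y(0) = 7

General solution: y = Ce^(x³)
Applying IC y(0) = 7:
Particular solution: y = 7e^(x³)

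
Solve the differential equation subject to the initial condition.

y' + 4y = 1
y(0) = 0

General solution: y = 1/4 + Ce^(-4x)
Applying y(0) = 0: C = 0 - 1/4 = -1/4
Particular solution: y = 1/4 - (1/4)e^(-4x)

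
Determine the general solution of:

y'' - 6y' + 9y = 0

Characteristic equation: r² - 6r + 9 = 0
Factored: (r - 3)² = 0
Repeated root: r = 3
General solution: y = (C₁ + C₂x)e^(3x)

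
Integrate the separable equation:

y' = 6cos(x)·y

Separating variables and integrating:
ln|y| = 6sin(x) + C

General solution: y = Ce^(6sin(x))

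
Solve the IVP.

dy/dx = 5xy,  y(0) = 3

General solution: y = Ce^(5x²/2)
Applying IC y(0) = 3:
Particular solution: y = 3e^(5x²/2)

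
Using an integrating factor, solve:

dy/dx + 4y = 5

Using integrating factor method:

General solution: y = 5/4 + Ce^(-4x)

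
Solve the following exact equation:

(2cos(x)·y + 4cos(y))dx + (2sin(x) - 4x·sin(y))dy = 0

Verify exactness: ∂M/∂y = ∂N/∂x ✓
Find F(x,y) such that ∂F/∂x = M, ∂F/∂y = N
Solution: 2sin(x)·y + 4x·cos(y) = C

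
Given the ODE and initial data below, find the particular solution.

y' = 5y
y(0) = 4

General solution: y = Ce^(5x)
Applying IC y(0) = 4:
Particular solution: y = 4e^(5x)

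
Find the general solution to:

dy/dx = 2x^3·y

Separating variables and integrating:
ln|y| = x^4/2 + C

General solution: y = Ce^(x^4/2)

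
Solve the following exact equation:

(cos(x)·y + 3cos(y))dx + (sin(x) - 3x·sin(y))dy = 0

Verify exactness: ∂M/∂y = ∂N/∂x ✓
Find F(x,y) such that ∂F/∂x = M, ∂F/∂y = N
Solution: sin(x)·y + 3x·cos(y) = C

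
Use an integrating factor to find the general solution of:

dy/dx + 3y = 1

Using integrating factor method:

General solution: y = 1/3 + Ce^(-3x)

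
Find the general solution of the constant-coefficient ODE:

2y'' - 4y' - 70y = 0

Characteristic equation: 2r² - 4r - 70 = 0
Divide by 2: r² - 2r - 35 = 0
Roots: r = 7, -5 (distinct real)
General solution: y = C₁e^(7x) + C₂e^(-5x)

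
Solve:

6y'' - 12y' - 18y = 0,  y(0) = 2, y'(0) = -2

General solution: y = C₁e^(3x) + C₂e^(-x)
Applying ICs: C₁ = 0, C₂ = 2
Particular solution: y = 2e^(-x)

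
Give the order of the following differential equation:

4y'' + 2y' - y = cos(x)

The order is 2 (highest derivative is of order 2).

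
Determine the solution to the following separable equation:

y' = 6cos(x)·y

Separating variables and integrating:
ln|y| = 6sin(x) + C

General solution: y = Ce^(6sin(x))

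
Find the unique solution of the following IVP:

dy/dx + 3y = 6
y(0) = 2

General solution: y = 2 + Ce^(-3x)
Applying y(0) = 2: C = 2 - 2 = 0
Particular solution: y = 2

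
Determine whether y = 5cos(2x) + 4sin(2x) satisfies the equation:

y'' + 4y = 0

Verification:
y'' = -20cos(2x) - 16sin(2x)
y'' + 4y = 0 ✓

Yes, it is a solution.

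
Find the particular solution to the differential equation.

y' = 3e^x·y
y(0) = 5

General solution: y = Ce^(3e^x)
Applying IC y(0) = 5:
Particular solution: y = 5e^(3(e^x - 1))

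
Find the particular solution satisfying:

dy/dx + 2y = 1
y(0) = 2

General solution: y = 1/2 + Ce^(-2x)
Applying y(0) = 2: C = 2 - 1/2 = 3/2
Particular solution: y = 1/2 + (3/2)e^(-2x)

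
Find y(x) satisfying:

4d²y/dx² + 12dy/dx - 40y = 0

Characteristic equation: 4r² + 12r - 40 = 0
Divide by 4: r² + 3r - 10 = 0
Roots: r = 2, -5 (distinct real)
General solution: y = C₁e^(2x) + C₂e^(-5x)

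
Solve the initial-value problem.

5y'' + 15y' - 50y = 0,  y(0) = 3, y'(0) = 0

General solution: y = C₁e^(2x) + C₂e^(-5x)
Applying ICs: C₁ = 15/7, C₂ = 6/7
Particular solution: y = (15/7)e^(2x) + (6/7)e^(-5x)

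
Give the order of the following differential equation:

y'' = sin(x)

The order is 2 (highest derivative is of order 2).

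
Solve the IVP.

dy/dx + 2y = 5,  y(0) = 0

General solution: y = 5/2 + Ce^(-2x)
Applying y(0) = 0: C = 0 - 5/2 = -5/2
Particular solution: y = 5/2 - (5/2)e^(-2x)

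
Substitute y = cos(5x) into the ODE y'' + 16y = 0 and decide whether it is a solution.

Verification:
y'' = -25cos(5x)
y'' + 16y ≠ 0 (frequency mismatch: got 25 instead of 16)

No, it is not a solution.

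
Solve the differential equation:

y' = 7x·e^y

Separating variables and integrating:
-e^(-y) = 7x²/2 + C

General solution: y = -ln(C - 7x²/2)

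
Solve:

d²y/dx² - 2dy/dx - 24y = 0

Characteristic equation: r² - 2r - 24 = 0
Roots: r = 6, -4 (distinct real)
General solution: y = C₁e^(6x) + C₂e^(-4x)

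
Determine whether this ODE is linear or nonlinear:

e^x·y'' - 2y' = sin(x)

Linear (y and its derivatives appear to the first power only, no products of y terms)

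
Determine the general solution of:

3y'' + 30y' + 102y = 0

Characteristic equation: 3r² + 30r + 102 = 0
Divide by 3: r² + 10r + 34 = 0
Roots: r = -5 ± 3i (complex conjugates)
General solution: y = e^(-5x)(C₁cos(3x) + C₂sin(3x))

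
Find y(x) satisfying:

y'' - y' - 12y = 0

Characteristic equation: r² - r - 12 = 0
Roots: r = 4, -3 (distinct real)
General solution: y = C₁e^(4x) + C₂e^(-3x)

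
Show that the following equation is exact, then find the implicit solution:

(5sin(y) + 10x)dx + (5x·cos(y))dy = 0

Verify exactness: ∂M/∂y = ∂N/∂x ✓
Find F(x,y) such that ∂F/∂x = M, ∂F/∂y = N
Solution: 5x·sin(y) + 5x² = C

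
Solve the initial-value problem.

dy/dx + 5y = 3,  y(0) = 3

General solution: y = 3/5 + Ce^(-5x)
Applying y(0) = 3: C = 3 - 3/5 = 12/5
Particular solution: y = 3/5 + (12/5)e^(-5x)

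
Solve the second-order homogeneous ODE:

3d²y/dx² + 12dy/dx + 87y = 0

Characteristic equation: 3r² + 12r + 87 = 0
Divide by 3: r² + 4r + 29 = 0
Roots: r = -2 ± 5i (complex conjugates)
General solution: y = e^(-2x)(C₁cos(5x) + C₂sin(5x))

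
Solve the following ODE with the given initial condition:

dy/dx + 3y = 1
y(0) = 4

General solution: y = 1/3 + Ce^(-3x)
Applying y(0) = 4: C = 4 - 1/3 = 11/3
Particular solution: y = 1/3 + (11/3)e^(-3x)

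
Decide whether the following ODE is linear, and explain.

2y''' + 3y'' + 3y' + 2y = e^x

Linear (y and its derivatives appear to the first power only, no products of y terms)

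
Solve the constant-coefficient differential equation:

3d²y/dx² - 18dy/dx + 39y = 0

Characteristic equation: 3r² - 18r + 39 = 0
Divide by 3: r² - 6r + 13 = 0
Roots: r = 3 ± 2i (complex conjugates)
General solution: y = e^(3x)(C₁cos(2x) + C₂sin(2x))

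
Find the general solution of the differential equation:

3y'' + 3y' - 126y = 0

Characteristic equation: 3r² + 3r - 126 = 0
Divide by 3: r² + r - 42 = 0
Roots: r = 6, -7 (distinct real)
General solution: y = C₁e^(6x) + C₂e^(-7x)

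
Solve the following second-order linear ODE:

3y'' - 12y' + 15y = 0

Characteristic equation: 3r² - 12r + 15 = 0
Divide by 3: r² - 4r + 5 = 0
Roots: r = 2 ± i (complex conjugates)
General solution: y = e^(2x)(C₁cos(x) + C₂sin(x))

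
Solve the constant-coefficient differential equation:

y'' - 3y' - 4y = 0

Characteristic equation: r² - 3r - 4 = 0
Roots: r = 4, -1 (distinct real)
General solution: y = C₁e^(4x) + C₂e^(-x)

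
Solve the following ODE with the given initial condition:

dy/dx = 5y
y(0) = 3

General solution: y = Ce^(5x)
Applying IC y(0) = 3:
Particular solution: y = 3e^(5x)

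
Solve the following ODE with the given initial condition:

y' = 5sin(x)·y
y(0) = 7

General solution: y = Ce^(-5cos(x))
Applying IC y(0) = 7:
Particular solution: y = 7e^(5(1-cos(x)))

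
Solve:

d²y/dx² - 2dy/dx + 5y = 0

Characteristic equation: r² - 2r + 5 = 0
Roots: r = 1 ± 2i (complex conjugates)
General solution: y = e^x(C₁cos(2x) + C₂sin(2x))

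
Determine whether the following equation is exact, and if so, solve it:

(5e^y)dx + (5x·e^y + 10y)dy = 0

Verify exactness: ∂M/∂y = ∂N/∂x ✓
Find F(x,y) such that ∂F/∂x = M, ∂F/∂y = N
Solution: 5x·e^y + 5y² = C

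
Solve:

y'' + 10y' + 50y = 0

Characteristic equation: r² + 10r + 50 = 0
Roots: r = -5 ± 5i (complex conjugates)
General solution: y = e^(-5x)(C₁cos(5x) + C₂sin(5x))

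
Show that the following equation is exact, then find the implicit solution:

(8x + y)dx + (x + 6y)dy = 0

Verify exactness: ∂M/∂y = ∂N/∂x ✓
Find F(x,y) such that ∂F/∂x = M, ∂F/∂y = N
Solution: 4x² + xy + 3y² = C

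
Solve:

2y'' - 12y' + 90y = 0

Characteristic equation: 2r² - 12r + 90 = 0
Divide by 2: r² - 6r + 45 = 0
Roots: r = 3 ± 6i (complex conjugates)
General solution: y = e^(3x)(C₁cos(6x) + C₂sin(6x))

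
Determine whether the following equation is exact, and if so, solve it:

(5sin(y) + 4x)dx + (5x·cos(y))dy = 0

Verify exactness: ∂M/∂y = ∂N/∂x ✓
Find F(x,y) such that ∂F/∂x = M, ∂F/∂y = N
Solution: 5x·sin(y) + 2x² = C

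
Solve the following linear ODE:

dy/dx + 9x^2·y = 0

Using integrating factor method:

General solution: y = Ce^(-3x^3)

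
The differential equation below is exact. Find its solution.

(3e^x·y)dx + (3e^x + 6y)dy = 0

Verify exactness: ∂M/∂y = ∂N/∂x ✓
Find F(x,y) such that ∂F/∂x = M, ∂F/∂y = N
Solution: 3e^x·y + 3y² = C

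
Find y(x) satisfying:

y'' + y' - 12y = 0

Characteristic equation: r² + r - 12 = 0
Roots: r = 3, -4 (distinct real)
General solution: y = C₁e^(3x) + C₂e^(-4x)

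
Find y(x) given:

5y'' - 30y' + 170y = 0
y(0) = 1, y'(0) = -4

General solution: y = e^(3x)(C₁cos(5x) + C₂sin(5x))
Complex roots r = 3 ± 5i
Applying ICs: C₁ = 1, C₂ = -7/5
Particular solution: y = e^(3x)(cos(5x) - (7/5)sin(5x))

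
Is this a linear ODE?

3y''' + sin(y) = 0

No. Nonlinear (sin(y) is nonlinear in y)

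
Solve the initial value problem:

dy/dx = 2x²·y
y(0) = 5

General solution: y = Ce^(2x³/3)
Applying IC y(0) = 5:
Particular solution: y = 5e^(2x³/3)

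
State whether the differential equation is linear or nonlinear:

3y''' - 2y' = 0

Linear (y and its derivatives appear to the first power only, no products of y terms)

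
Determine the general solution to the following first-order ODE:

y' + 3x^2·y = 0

Using integrating factor method:

General solution: y = Ce^(-x^3)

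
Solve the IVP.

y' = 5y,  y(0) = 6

General solution: y = Ce^(5x)
Applying IC y(0) = 6:
Particular solution: y = 6e^(5x)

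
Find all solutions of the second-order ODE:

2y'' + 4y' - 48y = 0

Characteristic equation: 2r² + 4r - 48 = 0
Divide by 2: r² + 2r - 24 = 0
Roots: r = 4, -6 (distinct real)
General solution: y = C₁e^(4x) + C₂e^(-6x)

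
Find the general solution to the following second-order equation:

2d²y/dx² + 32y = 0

Characteristic equation: 2r² + 32 = 0
Divide by 2: r² + 16 = 0
Roots: r = ±4i (complex conjugates)
General solution: y = C₁cos(4x) + C₂sin(4x)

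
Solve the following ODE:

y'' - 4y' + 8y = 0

Characteristic equation: r² - 4r + 8 = 0
Roots: r = 2 ± 2i (complex conjugates)
General solution: y = e^(2x)(C₁cos(2x) + C₂sin(2x))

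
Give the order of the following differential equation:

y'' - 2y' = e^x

The order is 2 (highest derivative is of order 2).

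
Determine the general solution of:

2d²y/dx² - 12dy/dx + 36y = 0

Characteristic equation: 2r² - 12r + 36 = 0
Divide by 2: r² - 6r + 18 = 0
Roots: r = 3 ± 3i (complex conjugates)
General solution: y = e^(3x)(C₁cos(3x) + C₂sin(3x))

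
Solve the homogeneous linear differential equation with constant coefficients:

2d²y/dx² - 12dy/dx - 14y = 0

Characteristic equation: 2r² - 12r - 14 = 0
Divide by 2: r² - 6r - 7 = 0
Roots: r = 7, -1 (distinct real)
General solution: y = C₁e^(7x) + C₂e^(-x)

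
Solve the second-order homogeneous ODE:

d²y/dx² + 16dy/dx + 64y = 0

Characteristic equation: r² + 16r + 64 = 0
Factored: (r + 8)² = 0
Repeated root: r = -8
General solution: y = (C₁ + C₂x)e^(-8x)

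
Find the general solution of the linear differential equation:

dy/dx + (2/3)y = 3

Using integrating factor method:

General solution: y = 9/2 + Ce^(-2x/3)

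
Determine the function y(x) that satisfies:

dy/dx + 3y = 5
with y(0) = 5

General solution: y = 5/3 + Ce^(-3x)
Applying y(0) = 5: C = 5 - 5/3 = 10/3
Particular solution: y = 5/3 + (10/3)e^(-3x)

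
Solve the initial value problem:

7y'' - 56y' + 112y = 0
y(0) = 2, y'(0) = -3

General solution: y = (C₁ + C₂x)e^(4x)
Repeated root r = 4
Applying ICs: C₁ = 2, C₂ = -11
Particular solution: y = (2 - 11x)e^(4x)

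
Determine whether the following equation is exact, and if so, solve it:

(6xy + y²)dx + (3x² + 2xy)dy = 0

Verify exactness: ∂M/∂y = ∂N/∂x ✓
Find F(x,y) such that ∂F/∂x = M, ∂F/∂y = N
Solution: 3x²y + xy² = C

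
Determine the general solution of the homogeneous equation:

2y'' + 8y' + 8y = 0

Characteristic equation: 2r² + 8r + 8 = 0
Divide by 2: r² + 4r + 4 = 0
Factored: (r + 2)² = 0
Repeated root: r = -2
General solution: y = (C₁ + C₂x)e^(-2x)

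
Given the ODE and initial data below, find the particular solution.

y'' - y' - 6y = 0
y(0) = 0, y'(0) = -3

General solution: y = C₁e^(3x) + C₂e^(-2x)
Applying ICs: C₁ = -3/5, C₂ = 3/5
Particular solution: y = -(3/5)e^(3x) + (3/5)e^(-2x)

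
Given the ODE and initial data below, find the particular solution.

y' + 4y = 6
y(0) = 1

General solution: y = 3/2 + Ce^(-4x)
Applying y(0) = 1: C = 1 - 3/2 = -1/2
Particular solution: y = 3/2 - (1/2)e^(-4x)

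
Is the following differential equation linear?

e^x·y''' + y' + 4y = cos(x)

Yes. Linear (y and its derivatives appear to the first power only, no products of y terms)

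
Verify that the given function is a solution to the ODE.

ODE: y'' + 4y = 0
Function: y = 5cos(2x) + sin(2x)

Verification:
y'' = -20cos(2x) - 4sin(2x)
y'' + 4y = 0 ✓

Yes, it is a solution.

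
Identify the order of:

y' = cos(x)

The order is 1 (highest derivative is of order 1).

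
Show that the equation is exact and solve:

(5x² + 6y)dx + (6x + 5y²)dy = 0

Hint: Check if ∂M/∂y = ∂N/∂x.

Verify exactness: ∂M/∂y = ∂N/∂x ✓
Find F(x,y) such that ∂F/∂x = M, ∂F/∂y = N
Solution: 5x³/3 + 6xy + 5y³/3 = C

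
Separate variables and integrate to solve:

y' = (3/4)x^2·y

Separating variables and integrating:
ln|y| = x^3/4 + C

General solution: y = Ce^(x^3/4)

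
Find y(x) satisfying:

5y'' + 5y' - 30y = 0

Characteristic equation: 5r² + 5r - 30 = 0
Divide by 5: r² + r - 6 = 0
Roots: r = 2, -3 (distinct real)
General solution: y = C₁e^(2x) + C₂e^(-3x)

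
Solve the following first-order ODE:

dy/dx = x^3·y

Separating variables and integrating:
ln|y| = x^4/4 + C

General solution: y = Ce^(x^4/4)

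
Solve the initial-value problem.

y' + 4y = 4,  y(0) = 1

General solution: y = 1 + Ce^(-4x)
Applying y(0) = 1: C = 1 - 1 = 0
Particular solution: y = 1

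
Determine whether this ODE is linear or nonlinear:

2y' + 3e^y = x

Nonlinear (e^y is nonlinear in y)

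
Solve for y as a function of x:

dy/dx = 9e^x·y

Separating variables and integrating:
ln|y| = 9e^x + C

General solution: y = Ce^(9e^x)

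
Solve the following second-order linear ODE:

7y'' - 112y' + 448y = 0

Characteristic equation: 7r² - 112r + 448 = 0
Divide by 7: r² - 16r + 64 = 0
Factored: (r - 8)² = 0
Repeated root: r = 8
General solution: y = (C₁ + C₂x)e^(8x)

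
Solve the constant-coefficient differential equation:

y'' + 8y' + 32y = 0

Characteristic equation: r² + 8r + 32 = 0
Roots: r = -4 ± 4i (complex conjugates)
General solution: y = e^(-4x)(C₁cos(4x) + C₂sin(4x))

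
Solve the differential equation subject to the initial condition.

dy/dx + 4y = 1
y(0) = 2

General solution: y = 1/4 + Ce^(-4x)
Applying y(0) = 2: C = 2 - 1/4 = 7/4
Particular solution: y = 1/4 + (7/4)e^(-4x)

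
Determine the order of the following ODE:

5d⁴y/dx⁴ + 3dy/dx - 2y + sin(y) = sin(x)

The order is 4 (highest derivative is of order 4).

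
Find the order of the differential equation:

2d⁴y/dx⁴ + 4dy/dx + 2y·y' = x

The order is 4 (highest derivative is of order 4).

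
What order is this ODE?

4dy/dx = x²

The order is 1 (highest derivative is of order 1).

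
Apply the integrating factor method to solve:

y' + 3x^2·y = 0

Using integrating factor method:

General solution: y = Ce^(-x^3)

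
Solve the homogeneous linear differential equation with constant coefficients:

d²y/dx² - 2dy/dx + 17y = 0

Characteristic equation: r² - 2r + 17 = 0
Roots: r = 1 ± 4i (complex conjugates)
General solution: y = e^x(C₁cos(4x) + C₂sin(4x))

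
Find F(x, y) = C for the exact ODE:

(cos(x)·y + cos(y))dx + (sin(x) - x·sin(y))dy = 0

Verify exactness: ∂M/∂y = ∂N/∂x ✓
Find F(x,y) such that ∂F/∂x = M, ∂F/∂y = N
Solution: sin(x)·y + x·cos(y) = C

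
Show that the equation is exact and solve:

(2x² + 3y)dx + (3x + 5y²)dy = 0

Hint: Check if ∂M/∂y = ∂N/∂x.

Verify exactness: ∂M/∂y = ∂N/∂x ✓
Find F(x,y) such that ∂F/∂x = M, ∂F/∂y = N
Solution: 2x³/3 + 3xy + 5y³/3 = C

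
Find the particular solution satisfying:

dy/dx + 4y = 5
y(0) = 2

General solution: y = 5/4 + Ce^(-4x)
Applying y(0) = 2: C = 2 - 5/4 = 3/4
Particular solution: y = 5/4 + (3/4)e^(-4x)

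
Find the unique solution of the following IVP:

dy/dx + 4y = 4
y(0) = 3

General solution: y = 1 + Ce^(-4x)
Applying y(0) = 3: C = 3 - 1 = 2
Particular solution: y = 1 + 2e^(-4x)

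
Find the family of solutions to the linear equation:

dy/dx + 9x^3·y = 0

Using integrating factor method:

General solution: y = Ce^(-9x^4/4)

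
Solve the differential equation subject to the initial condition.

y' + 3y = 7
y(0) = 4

General solution: y = 7/3 + Ce^(-3x)
Applying y(0) = 4: C = 4 - 7/3 = 5/3
Particular solution: y = 7/3 + (5/3)e^(-3x)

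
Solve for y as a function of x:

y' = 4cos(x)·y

Separating variables and integrating:
ln|y| = 4sin(x) + C

General solution: y = Ce^(4sin(x))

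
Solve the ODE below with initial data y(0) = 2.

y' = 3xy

General solution: y = Ce^(3x²/2)
Applying IC y(0) = 2:
Particular solution: y = 2e^(3x²/2)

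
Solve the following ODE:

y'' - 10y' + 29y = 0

Characteristic equation: r² - 10r + 29 = 0
Roots: r = 5 ± 2i (complex conjugates)
General solution: y = e^(5x)(C₁cos(2x) + C₂sin(2x))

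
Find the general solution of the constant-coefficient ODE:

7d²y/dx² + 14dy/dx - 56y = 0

Characteristic equation: 7r² + 14r - 56 = 0
Divide by 7: r² + 2r - 8 = 0
Roots: r = 2, -4 (distinct real)
General solution: y = C₁e^(2x) + C₂e^(-4x)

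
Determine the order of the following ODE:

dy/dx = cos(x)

The order is 1 (highest derivative is of order 1).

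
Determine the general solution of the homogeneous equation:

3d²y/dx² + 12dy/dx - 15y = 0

Characteristic equation: 3r² + 12r - 15 = 0
Divide by 3: r² + 4r - 5 = 0
Roots: r = 1, -5 (distinct real)
General solution: y = C₁e^x + C₂e^(-5x)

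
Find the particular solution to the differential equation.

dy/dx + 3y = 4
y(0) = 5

General solution: y = 4/3 + Ce^(-3x)
Applying y(0) = 5: C = 5 - 4/3 = 11/3
Particular solution: y = 4/3 + (11/3)e^(-3x)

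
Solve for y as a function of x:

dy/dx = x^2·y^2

Separating variables and integrating:
-1/y = x^3/3 + C

General solution: y^-1 = (-1/3)x^3 + C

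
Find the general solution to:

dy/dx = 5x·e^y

Separating variables and integrating:
-e^(-y) = 5x²/2 + C

General solution: y = -ln(C - 5x²/2)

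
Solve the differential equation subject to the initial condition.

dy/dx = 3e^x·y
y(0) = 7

General solution: y = Ce^(3e^x)
Applying IC y(0) = 7:
Particular solution: y = 7e^(3(e^x - 1))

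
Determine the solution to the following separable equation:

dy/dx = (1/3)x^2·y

Separating variables and integrating:
ln|y| = x^3/9 + C

General solution: y = Ce^(x^3/9)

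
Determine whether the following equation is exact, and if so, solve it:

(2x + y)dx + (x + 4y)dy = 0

Verify exactness: ∂M/∂y = ∂N/∂x ✓
Find F(x,y) such that ∂F/∂x = M, ∂F/∂y = N
Solution: x² + xy + 2y² = C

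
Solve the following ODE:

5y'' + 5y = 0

Characteristic equation: 5r² + 5 = 0
Divide by 5: r² + 1 = 0
Roots: r = ±i (complex conjugates)
General solution: y = C₁cos(x) + C₂sin(x)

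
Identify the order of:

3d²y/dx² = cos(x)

The order is 2 (highest derivative is of order 2).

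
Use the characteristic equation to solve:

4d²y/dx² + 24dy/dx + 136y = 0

Characteristic equation: 4r² + 24r + 136 = 0
Divide by 4: r² + 6r + 34 = 0
Roots: r = -3 ± 5i (complex conjugates)
General solution: y = e^(-3x)(C₁cos(5x) + C₂sin(5x))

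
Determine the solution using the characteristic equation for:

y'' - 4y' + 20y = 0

Characteristic equation: r² - 4r + 20 = 0
Roots: r = 2 ± 4i (complex conjugates)
General solution: y = e^(2x)(C₁cos(4x) + C₂sin(4x))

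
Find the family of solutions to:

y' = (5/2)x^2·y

Separating variables and integrating:
ln|y| = 5x^3/6 + C

General solution: y = Ce^(5x^3/6)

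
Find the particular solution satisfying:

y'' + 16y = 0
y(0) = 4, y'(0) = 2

General solution: y = C₁cos(4x) + C₂sin(4x)
Complex roots r = ±4i
Applying ICs: C₁ = 4, C₂ = 1/2
Particular solution: y = 4cos(4x) + (1/2)sin(4x)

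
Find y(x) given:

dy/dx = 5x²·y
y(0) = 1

General solution: y = Ce^(5x³/3)
Applying IC y(0) = 1:
Particular solution: y = e^(5x³/3)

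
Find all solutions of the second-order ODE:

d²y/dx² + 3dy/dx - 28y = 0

Characteristic equation: r² + 3r - 28 = 0
Roots: r = 4, -7 (distinct real)
General solution: y = C₁e^(4x) + C₂e^(-7x)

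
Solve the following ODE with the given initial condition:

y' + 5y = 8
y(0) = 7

General solution: y = 8/5 + Ce^(-5x)
Applying y(0) = 7: C = 7 - 8/5 = 27/5
Particular solution: y = 8/5 + (27/5)e^(-5x)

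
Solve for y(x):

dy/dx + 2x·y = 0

Using integrating factor method:

General solution: y = Ce^(-x^2)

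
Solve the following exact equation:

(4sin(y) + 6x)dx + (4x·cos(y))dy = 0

Verify exactness: ∂M/∂y = ∂N/∂x ✓
Find F(x,y) such that ∂F/∂x = M, ∂F/∂y = N
Solution: 4x·sin(y) + 3x² = C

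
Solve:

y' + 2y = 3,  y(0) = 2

General solution: y = 3/2 + Ce^(-2x)
Applying y(0) = 2: C = 2 - 3/2 = 1/2
Particular solution: y = 3/2 + (1/2)e^(-2x)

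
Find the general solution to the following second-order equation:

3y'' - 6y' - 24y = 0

Characteristic equation: 3r² - 6r - 24 = 0
Divide by 3: r² - 2r - 8 = 0
Roots: r = 4, -2 (distinct real)
General solution: y = C₁e^(4x) + C₂e^(-2x)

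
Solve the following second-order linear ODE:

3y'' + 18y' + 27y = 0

Characteristic equation: 3r² + 18r + 27 = 0
Divide by 3: r² + 6r + 9 = 0
Factored: (r + 3)² = 0
Repeated root: r = -3
General solution: y = (C₁ + C₂x)e^(-3x)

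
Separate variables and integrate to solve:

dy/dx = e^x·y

Separating variables and integrating:
ln|y| = e^x + C

General solution: y = Ce^(e^x)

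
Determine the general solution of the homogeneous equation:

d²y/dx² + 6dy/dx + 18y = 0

Characteristic equation: r² + 6r + 18 = 0
Roots: r = -3 ± 3i (complex conjugates)
General solution: y = e^(-3x)(C₁cos(3x) + C₂sin(3x))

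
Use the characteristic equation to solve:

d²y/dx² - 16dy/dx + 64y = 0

Characteristic equation: r² - 16r + 64 = 0
Factored: (r - 8)² = 0
Repeated root: r = 8
General solution: y = (C₁ + C₂x)e^(8x)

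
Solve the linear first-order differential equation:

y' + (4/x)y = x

Using integrating factor method:

General solution: y = (1/6)x^2 + Cx^(-4)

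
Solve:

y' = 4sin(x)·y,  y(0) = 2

General solution: y = Ce^(-4cos(x))
Applying IC y(0) = 2:
Particular solution: y = 2e^(4(1-cos(x)))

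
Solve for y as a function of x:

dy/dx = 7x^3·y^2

Separating variables and integrating:
-1/y = 7x^4/4 + C

General solution: y^-1 = (-7/4)x^4 + C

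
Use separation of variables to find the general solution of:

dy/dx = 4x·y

Separating variables and integrating:
ln|y| = 2x^2 + C

General solution: y = Ce^(2x^2)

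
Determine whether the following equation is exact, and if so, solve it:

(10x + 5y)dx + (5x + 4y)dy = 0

Verify exactness: ∂M/∂y = ∂N/∂x ✓
Find F(x,y) such that ∂F/∂x = M, ∂F/∂y = N
Solution: 5x² + 5xy + 2y² = C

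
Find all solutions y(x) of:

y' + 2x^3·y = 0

Using integrating factor method:

General solution: y = Ce^(-x^4/2)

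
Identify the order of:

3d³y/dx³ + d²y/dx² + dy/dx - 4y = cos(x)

The order is 3 (highest derivative is of order 3).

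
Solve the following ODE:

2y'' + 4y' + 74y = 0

Characteristic equation: 2r² + 4r + 74 = 0
Divide by 2: r² + 2r + 37 = 0
Roots: r = -1 ± 6i (complex conjugates)
General solution: y = e^(-x)(C₁cos(6x) + C₂sin(6x))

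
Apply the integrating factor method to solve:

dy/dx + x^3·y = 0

Using integrating factor method:

General solution: y = Ce^(-x^4/4)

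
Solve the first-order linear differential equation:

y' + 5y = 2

Using integrating factor method:

General solution: y = 2/5 + Ce^(-5x)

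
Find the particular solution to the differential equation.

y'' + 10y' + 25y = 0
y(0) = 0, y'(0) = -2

General solution: y = (C₁ + C₂x)e^(-5x)
Repeated root r = -5
Applying ICs: C₁ = 0, C₂ = -2
Particular solution: y = -2xe^(-5x)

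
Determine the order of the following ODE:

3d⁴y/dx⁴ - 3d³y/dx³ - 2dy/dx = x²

The order is 4 (highest derivative is of order 4).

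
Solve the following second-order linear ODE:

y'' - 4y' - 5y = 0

Characteristic equation: r² - 4r - 5 = 0
Roots: r = 5, -1 (distinct real)
General solution: y = C₁e^(5x) + C₂e^(-x)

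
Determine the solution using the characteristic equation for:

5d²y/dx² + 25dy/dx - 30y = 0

Characteristic equation: 5r² + 25r - 30 = 0
Divide by 5: r² + 5r - 6 = 0
Roots: r = 1, -6 (distinct real)
General solution: y = C₁e^x + C₂e^(-6x)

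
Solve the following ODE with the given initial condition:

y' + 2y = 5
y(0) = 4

General solution: y = 5/2 + Ce^(-2x)
Applying y(0) = 4: C = 4 - 5/2 = 3/2
Particular solution: y = 5/2 + (3/2)e^(-2x)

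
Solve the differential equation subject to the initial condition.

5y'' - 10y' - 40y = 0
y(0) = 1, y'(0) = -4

General solution: y = C₁e^(4x) + C₂e^(-2x)
Applying ICs: C₁ = -1/3, C₂ = 4/3
Particular solution: y = -(1/3)e^(4x) + (4/3)e^(-2x)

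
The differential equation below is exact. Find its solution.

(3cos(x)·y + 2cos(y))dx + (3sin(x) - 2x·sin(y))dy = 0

Verify exactness: ∂M/∂y = ∂N/∂x ✓
Find F(x,y) such that ∂F/∂x = M, ∂F/∂y = N
Solution: 3sin(x)·y + 2x·cos(y) = C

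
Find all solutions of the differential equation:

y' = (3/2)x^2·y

Separating variables and integrating:
ln|y| = x^3/2 + C

General solution: y = Ce^(x^3/2)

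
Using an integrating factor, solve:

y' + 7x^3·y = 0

Using integrating factor method:

General solution: y = Ce^(-7x^4/4)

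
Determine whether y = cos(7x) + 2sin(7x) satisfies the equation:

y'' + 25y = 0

Verification:
y'' = -49cos(7x) - 98sin(7x)
y'' + 25y ≠ 0 (frequency mismatch: got 49 instead of 25)

No, it is not a solution.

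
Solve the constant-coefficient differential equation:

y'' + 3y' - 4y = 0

Characteristic equation: r² + 3r - 4 = 0
Roots: r = 1, -4 (distinct real)
General solution: y = C₁e^x + C₂e^(-4x)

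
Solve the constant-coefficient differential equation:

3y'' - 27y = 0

Characteristic equation: 3r² - 27 = 0
Divide by 3: r² - 9 = 0
Roots: r = 3, -3 (distinct real)
General solution: y = C₁e^(3x) + C₂e^(-3x)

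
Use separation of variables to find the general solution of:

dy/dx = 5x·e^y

Separating variables and integrating:
-e^(-y) = 5x²/2 + C

General solution: y = -ln(C - 5x²/2)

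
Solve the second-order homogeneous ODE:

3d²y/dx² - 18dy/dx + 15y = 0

Characteristic equation: 3r² - 18r + 15 = 0
Divide by 3: r² - 6r + 5 = 0
Roots: r = 1, 5 (distinct real)
General solution: y = C₁e^x + C₂e^(5x)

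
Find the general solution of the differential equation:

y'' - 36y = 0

Characteristic equation: r² - 36 = 0
Roots: r = 6, -6 (distinct real)
General solution: y = C₁e^(6x) + C₂e^(-6x)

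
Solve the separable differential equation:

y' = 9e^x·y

Separating variables and integrating:
ln|y| = 9e^x + C

General solution: y = Ce^(9e^x)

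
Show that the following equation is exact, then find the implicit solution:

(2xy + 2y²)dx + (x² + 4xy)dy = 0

Verify exactness: ∂M/∂y = ∂N/∂x ✓
Find F(x,y) such that ∂F/∂x = M, ∂F/∂y = N
Solution: x²y + 2xy² = C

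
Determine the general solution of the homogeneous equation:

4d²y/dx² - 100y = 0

Characteristic equation: 4r² - 100 = 0
Divide by 4: r² - 25 = 0
Roots: r = 5, -5 (distinct real)
General solution: y = C₁e^(5x) + C₂e^(-5x)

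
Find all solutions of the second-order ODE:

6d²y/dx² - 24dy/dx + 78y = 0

Characteristic equation: 6r² - 24r + 78 = 0
Divide by 6: r² - 4r + 13 = 0
Roots: r = 2 ± 3i (complex conjugates)
General solution: y = e^(2x)(C₁cos(3x) + C₂sin(3x))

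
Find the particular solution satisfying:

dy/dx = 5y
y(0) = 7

General solution: y = Ce^(5x)
Applying IC y(0) = 7:
Particular solution: y = 7e^(5x)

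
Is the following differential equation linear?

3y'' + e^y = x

No. Nonlinear (e^y is nonlinear in y)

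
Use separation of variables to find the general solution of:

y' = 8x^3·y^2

Separating variables and integrating:
-1/y = 2x^4 + C

General solution: y^-1 = -2x^4 + C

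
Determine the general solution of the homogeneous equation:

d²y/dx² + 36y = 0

Characteristic equation: r² + 36 = 0
Roots: r = ±6i (complex conjugates)
General solution: y = C₁cos(6x) + C₂sin(6x)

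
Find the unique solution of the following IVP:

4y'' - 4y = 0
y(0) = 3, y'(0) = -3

General solution: y = C₁e^x + C₂e^(-x)
Applying ICs: C₁ = 0, C₂ = 3
Particular solution: y = 3e^(-x)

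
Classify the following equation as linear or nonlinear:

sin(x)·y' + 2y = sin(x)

Linear (y and its derivatives appear to the first power only, no products of y terms)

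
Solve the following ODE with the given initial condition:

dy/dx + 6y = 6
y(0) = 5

General solution: y = 1 + Ce^(-6x)
Applying y(0) = 5: C = 5 - 1 = 4
Particular solution: y = 1 + 4e^(-6x)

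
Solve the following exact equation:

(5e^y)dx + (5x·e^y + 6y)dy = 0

Verify exactness: ∂M/∂y = ∂N/∂x ✓
Find F(x,y) such that ∂F/∂x = M, ∂F/∂y = N
Solution: 5x·e^y + 3y² = C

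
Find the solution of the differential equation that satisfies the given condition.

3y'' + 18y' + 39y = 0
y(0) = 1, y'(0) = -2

General solution: y = e^(-3x)(C₁cos(2x) + C₂sin(2x))
Complex roots r = -3 ± 2i
Applying ICs: C₁ = 1, C₂ = 1/2
Particular solution: y = e^(-3x)(cos(2x) + (1/2)sin(2x))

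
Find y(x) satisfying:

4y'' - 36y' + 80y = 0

Characteristic equation: 4r² - 36r + 80 = 0
Divide by 4: r² - 9r + 20 = 0
Roots: r = 5, 4 (distinct real)
General solution: y = C₁e^(5x) + C₂e^(4x)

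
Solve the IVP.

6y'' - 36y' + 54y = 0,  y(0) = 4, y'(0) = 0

General solution: y = (C₁ + C₂x)e^(3x)
Repeated root r = 3
Applying ICs: C₁ = 4, C₂ = -12
Particular solution: y = (4 - 12x)e^(3x)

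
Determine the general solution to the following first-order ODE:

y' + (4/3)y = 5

Using integrating factor method:

General solution: y = 15/4 + Ce^(-4x/3)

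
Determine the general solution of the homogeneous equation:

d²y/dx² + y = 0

Characteristic equation: r² + 1 = 0
Roots: r = ±i (complex conjugates)
General solution: y = C₁cos(x) + C₂sin(x)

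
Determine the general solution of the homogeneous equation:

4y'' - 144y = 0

Characteristic equation: 4r² - 144 = 0
Divide by 4: r² - 36 = 0
Roots: r = 6, -6 (distinct real)
General solution: y = C₁e^(6x) + C₂e^(-6x)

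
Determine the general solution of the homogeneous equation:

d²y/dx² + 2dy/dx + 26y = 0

Characteristic equation: r² + 2r + 26 = 0
Roots: r = -1 ± 5i (complex conjugates)
General solution: y = e^(-x)(C₁cos(5x) + C₂sin(5x))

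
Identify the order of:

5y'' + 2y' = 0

The order is 2 (highest derivative is of order 2).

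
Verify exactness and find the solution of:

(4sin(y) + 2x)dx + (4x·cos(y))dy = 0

Verify exactness: ∂M/∂y = ∂N/∂x ✓
Find F(x,y) such that ∂F/∂x = M, ∂F/∂y = N
Solution: 4x·sin(y) + x² = C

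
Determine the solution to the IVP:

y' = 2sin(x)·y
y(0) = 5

General solution: y = Ce^(-2cos(x))
Applying IC y(0) = 5:
Particular solution: y = 5e^(2(1-cos(x)))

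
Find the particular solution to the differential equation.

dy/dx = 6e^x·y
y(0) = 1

General solution: y = Ce^(6e^x)
Applying IC y(0) = 1:
Particular solution: y = e^(6(e^x - 1))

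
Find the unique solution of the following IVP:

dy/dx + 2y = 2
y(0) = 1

General solution: y = 1 + Ce^(-2x)
Applying y(0) = 1: C = 1 - 1 = 0
Particular solution: y = 1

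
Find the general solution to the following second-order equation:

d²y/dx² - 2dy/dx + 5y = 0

Characteristic equation: r² - 2r + 5 = 0
Roots: r = 1 ± 2i (complex conjugates)
General solution: y = e^x(C₁cos(2x) + C₂sin(2x))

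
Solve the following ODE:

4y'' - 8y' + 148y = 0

Characteristic equation: 4r² - 8r + 148 = 0
Divide by 4: r² - 2r + 37 = 0
Roots: r = 1 ± 6i (complex conjugates)
General solution: y = e^x(C₁cos(6x) + C₂sin(6x))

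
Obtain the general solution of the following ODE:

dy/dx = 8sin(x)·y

Separating variables and integrating:
ln|y| = -8cos(x) + C

General solution: y = Ce^(-8cos(x))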